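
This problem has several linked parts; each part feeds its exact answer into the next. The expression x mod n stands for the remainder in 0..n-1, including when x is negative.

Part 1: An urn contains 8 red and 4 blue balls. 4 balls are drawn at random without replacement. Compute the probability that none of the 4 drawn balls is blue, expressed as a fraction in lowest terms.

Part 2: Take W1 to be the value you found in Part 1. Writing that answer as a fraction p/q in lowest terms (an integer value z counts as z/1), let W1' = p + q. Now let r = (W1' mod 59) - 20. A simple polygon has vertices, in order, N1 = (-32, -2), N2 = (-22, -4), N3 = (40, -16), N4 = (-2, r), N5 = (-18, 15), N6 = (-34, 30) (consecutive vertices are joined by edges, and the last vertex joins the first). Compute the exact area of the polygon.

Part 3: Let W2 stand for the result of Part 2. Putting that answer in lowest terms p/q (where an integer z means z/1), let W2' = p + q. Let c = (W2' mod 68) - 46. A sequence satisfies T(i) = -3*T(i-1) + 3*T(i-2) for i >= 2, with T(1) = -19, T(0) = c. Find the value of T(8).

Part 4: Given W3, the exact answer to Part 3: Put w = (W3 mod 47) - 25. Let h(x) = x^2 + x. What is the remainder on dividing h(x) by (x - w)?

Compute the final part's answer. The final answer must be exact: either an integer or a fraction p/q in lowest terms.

12

Part 1: total draws C(12,4) = 495; favorable C(8,4) = 70; P = 14/99; answer 14/99
Part 2: W1 = 14/99; threaded value p + q = 113; r = 34; cross terms: (-32*-4 - -22*-2)=84, (-22*-16 - 40*-4)=512, (40*34 - -2*-16)=1328, (-2*15 - -18*34)=582, (-18*30 - -34*15)=-30, (-34*-2 - -32*30)=1028; twice the area = |3504| = 3504; area = 1752; answer 1752
Part 3: W2 = 1752; threaded value p + q = 1753; c = 7; T(2) = -3*(-19) + 3*(7) = 78; iterating: T(2)=78, T(3)=-291, T(4)=1107, T(5)=-4194, T(6)=15903, T(7)=-60291, T(8)=228582; answer 228582
Part 4: W3 = 228582; w = -4; remainder = value at the root: 1*(-4)^2 + 1*(-4)^1 = (16) + (-4) = 12; answer 12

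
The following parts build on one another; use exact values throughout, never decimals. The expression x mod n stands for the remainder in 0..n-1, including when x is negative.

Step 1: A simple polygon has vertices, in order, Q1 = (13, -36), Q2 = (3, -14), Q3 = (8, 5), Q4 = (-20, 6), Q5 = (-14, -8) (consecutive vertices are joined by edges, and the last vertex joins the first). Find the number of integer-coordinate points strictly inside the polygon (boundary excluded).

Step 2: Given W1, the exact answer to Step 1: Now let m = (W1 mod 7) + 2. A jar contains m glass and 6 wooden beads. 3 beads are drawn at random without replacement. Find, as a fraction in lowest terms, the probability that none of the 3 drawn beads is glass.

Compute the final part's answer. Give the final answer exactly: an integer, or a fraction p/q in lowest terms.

Step 1: cross terms: (13*-14 - 3*-36)=-74, (3*5 - 8*-14)=127, (8*6 - -20*5)=148, (-20*-8 - -14*6)=244, (-14*-36 - 13*-8)=608; twice the area = |1053| = 1053; area = 1053/2; boundary points = 2 + 1 + 1 + 2 + 1 = 7; strictly interior points = area - boundary/2 + 1 = 524; answer 524
Step 2: W1 = 524; m = 8; total draws C(14,3) = 364; favorable C(6,3) = 20; P = 5/91; answer 5/91

5/91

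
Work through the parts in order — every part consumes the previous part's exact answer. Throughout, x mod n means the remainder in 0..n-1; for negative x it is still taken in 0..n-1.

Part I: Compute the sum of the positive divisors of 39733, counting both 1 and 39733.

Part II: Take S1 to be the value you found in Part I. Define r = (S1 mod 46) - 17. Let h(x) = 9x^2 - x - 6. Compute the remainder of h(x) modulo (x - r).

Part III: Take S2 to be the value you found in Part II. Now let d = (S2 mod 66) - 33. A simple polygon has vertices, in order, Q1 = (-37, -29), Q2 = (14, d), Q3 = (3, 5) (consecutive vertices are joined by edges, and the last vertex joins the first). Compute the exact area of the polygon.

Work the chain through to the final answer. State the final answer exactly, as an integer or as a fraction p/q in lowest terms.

173

Part I: 39733 is prime, so its only divisors are 1 and 39733; sigma = 1 + 39733 = 39734; answer 39734
Part II: S1 = 39734; r = 19; remainder = value at the root: 9*(19)^2 - 1*(19)^1 - 6 = (3249) + (-19) + (-6) = 3224; answer 3224
Part III: S2 = 3224; d = 23; cross terms: (-37*23 - 14*-29)=-445, (14*5 - 3*23)=1, (3*-29 - -37*5)=98; twice the area = |-346| = 346; area = 173; answer 173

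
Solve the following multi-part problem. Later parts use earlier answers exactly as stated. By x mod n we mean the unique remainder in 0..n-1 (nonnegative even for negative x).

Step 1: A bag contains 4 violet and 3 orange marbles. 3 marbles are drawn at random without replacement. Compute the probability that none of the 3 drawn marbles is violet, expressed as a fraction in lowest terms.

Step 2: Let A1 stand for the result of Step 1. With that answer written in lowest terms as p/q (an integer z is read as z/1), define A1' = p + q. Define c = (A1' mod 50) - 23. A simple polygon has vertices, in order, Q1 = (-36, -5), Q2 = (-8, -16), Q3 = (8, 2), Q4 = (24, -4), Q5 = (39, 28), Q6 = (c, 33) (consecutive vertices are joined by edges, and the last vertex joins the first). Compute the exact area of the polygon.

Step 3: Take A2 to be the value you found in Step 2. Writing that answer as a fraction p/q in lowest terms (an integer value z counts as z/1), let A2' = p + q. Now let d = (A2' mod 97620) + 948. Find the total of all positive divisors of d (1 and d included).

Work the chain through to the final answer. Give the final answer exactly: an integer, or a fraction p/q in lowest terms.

6480

Step 1: total draws C(7,3) = 35; favorable C(3,3) = 1; P = 1/35; answer 1/35
Step 2: A1 = 1/35; threaded value p + q = 36; c = 13; cross terms: (-36*-16 - -8*-5)=536, (-8*2 - 8*-16)=112, (8*-4 - 24*2)=-80, (24*28 - 39*-4)=828, (39*33 - 13*28)=923, (13*-5 - -36*33)=1123; twice the area = |3442| = 3442; area = 1721; answer 1721
Step 3: A2 = 1721; threaded value p + q = 1722; d = 2670; 2670 = 2 * 3 * 5 * 89; sigma = (1 + 2) * (1 + 3) * (1 + 5) * (1 + 89) = 3 * 4 * 6 * 90 = 6480; answer 6480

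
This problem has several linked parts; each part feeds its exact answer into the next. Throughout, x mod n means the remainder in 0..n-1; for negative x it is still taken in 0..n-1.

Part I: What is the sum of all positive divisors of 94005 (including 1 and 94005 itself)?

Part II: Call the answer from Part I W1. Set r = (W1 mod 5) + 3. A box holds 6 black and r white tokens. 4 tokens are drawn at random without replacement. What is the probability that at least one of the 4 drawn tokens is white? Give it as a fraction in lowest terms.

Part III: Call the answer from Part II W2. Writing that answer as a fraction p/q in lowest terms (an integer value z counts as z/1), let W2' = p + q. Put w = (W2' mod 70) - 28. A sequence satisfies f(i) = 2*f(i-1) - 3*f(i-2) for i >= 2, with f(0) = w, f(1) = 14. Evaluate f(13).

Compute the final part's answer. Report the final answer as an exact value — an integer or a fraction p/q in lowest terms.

Part I: 94005 = 3^2 * 5 * 2089; sigma = (1 + 3 + 9) * (1 + 5) * (1 + 2089) = 13 * 6 * 2090 = 163020; answer 163020
Part II: W1 = 163020; r = 3; total draws C(9,4) = 126; complement C(6,4) = 15; favorable 126 - 15 = 111; P = 37/42; answer 37/42
Part III: W2 = 37/42; threaded value p + q = 79; w = -19; f(2) = 2*(14) - 3*(-19) = 85; iterating: f(2)=85, f(3)=128, f(4)=1, f(5)=-382, f(6)=-767, f(7)=-388, f(8)=1525, f(9)=4214, f(10)=3853, f(11)=-4936, f(12)=-21431, f(13)=-28054; answer -28054

-28054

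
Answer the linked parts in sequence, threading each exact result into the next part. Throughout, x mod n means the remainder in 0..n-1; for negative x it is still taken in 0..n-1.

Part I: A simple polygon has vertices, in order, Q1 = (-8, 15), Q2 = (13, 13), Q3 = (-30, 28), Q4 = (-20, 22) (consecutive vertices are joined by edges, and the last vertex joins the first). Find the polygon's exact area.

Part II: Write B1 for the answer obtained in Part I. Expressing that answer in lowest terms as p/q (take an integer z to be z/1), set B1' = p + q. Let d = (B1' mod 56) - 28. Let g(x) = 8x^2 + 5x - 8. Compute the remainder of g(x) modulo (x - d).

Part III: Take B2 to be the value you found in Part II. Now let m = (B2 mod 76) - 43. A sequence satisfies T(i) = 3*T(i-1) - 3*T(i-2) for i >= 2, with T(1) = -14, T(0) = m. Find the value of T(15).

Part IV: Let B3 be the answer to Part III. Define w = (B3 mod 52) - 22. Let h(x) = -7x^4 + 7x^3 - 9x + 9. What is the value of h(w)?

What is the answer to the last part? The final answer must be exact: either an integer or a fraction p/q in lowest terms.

Part I: cross terms: (-8*13 - 13*15)=-299, (13*28 - -30*13)=754, (-30*22 - -20*28)=-100, (-20*15 - -8*22)=-124; twice the area = |231| = 231; area = 231/2; answer 231/2
Part II: B1 = 231/2; threaded value p + q = 233; d = -19; remainder = value at the root: 8*(-19)^2 + 5*(-19)^1 - 8 = (2888) + (-95) + (-8) = 2785; answer 2785
Part III: B2 = 2785; m = 6; T(2) = 3*(-14) - 3*(6) = -60; iterating: T(2)=-60, T(3)=-138, T(4)=-234, T(5)=-288, T(6)=-162, T(7)=378, T(8)=1620, T(9)=3726, T(10)=6318, T(11)=7776, T(12)=4374, T(13)=-10206, T(14)=-43740, T(15)=-100602; answer -100602
Part IV: B3 = -100602; w = -4; -7*(-4)^4 + 7*(-4)^3 - 9*(-4)^1 + 9 = (-1792) + (-448) + (36) + (9) = -2195; answer -2195

-2195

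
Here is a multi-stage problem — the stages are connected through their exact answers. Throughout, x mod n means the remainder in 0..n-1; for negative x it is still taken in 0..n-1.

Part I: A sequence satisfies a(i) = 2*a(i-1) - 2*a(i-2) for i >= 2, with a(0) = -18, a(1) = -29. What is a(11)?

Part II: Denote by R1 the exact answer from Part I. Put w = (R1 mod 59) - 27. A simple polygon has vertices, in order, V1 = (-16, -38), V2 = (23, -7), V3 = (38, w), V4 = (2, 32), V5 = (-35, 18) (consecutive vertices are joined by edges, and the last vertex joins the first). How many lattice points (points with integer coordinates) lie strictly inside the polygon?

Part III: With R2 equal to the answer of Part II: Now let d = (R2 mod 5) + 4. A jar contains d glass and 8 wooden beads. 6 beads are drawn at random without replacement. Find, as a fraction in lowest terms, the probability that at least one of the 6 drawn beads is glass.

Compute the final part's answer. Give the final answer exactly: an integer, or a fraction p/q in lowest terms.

711/715

Part I: a(2) = 2*(-29) - 2*(-18) = -22; iterating: a(2)=-22, a(3)=14, a(4)=72, a(5)=116, a(6)=88, a(7)=-56, a(8)=-288, a(9)=-464, a(10)=-352, a(11)=224; answer 224
Part II: R1 = 224; w = 20; cross terms: (-16*-7 - 23*-38)=986, (23*20 - 38*-7)=726, (38*32 - 2*20)=1176, (2*18 - -35*32)=1156, (-35*-38 - -16*18)=1618; twice the area = |5662| = 5662; area = 2831; boundary points = 1 + 3 + 12 + 1 + 1 = 18; strictly interior points = area - boundary/2 + 1 = 2823; answer 2823
Part III: R2 = 2823; d = 7; total draws C(15,6) = 5005; complement C(8,6) = 28; favorable 5005 - 28 = 4977; P = 711/715; answer 711/715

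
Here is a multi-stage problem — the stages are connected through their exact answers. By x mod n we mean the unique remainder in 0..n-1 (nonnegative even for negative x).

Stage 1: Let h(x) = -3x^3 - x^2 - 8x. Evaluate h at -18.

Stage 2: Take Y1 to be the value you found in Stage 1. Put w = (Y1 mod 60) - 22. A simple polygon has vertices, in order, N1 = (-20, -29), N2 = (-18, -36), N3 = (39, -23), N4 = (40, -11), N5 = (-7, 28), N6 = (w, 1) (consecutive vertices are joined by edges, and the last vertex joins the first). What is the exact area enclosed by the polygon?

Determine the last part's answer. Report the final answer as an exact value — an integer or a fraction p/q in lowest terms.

Stage 1: -3*(-18)^3 - 1*(-18)^2 - 8*(-18)^1 = (17496) + (-324) + (144) = 17316; answer 17316
Stage 2: Y1 = 17316; w = 14; cross terms: (-20*-36 - -18*-29)=198, (-18*-23 - 39*-36)=1818, (39*-11 - 40*-23)=491, (40*28 - -7*-11)=1043, (-7*1 - 14*28)=-399, (14*-29 - -20*1)=-386; twice the area = |2765| = 2765; area = 2765/2; answer 2765/2

2765/2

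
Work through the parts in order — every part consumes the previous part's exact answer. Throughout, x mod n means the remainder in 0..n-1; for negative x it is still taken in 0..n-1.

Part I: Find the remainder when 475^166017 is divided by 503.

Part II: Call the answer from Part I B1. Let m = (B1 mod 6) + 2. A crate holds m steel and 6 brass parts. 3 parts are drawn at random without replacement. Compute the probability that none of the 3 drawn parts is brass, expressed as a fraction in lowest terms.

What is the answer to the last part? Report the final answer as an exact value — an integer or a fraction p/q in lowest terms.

1/84

Part I: squarings mod 503: 475^1=475, 475^2=281, 475^4=493, 475^8=100, 475^16=443, 475^32=79, 475^64=205, 475^128=276, 475^256=223, 475^512=435, 475^1024=97, 475^2048=355, 475^4096=275, 475^8192=175, 475^16384=445, 475^32768=346, 475^65536=2, 475^131072=4; 475^166017 = 475^1 * 475^128 * 475^2048 * 475^32768 * 475^131072 = 193 (mod 503); answer 193
Part II: B1 = 193; m = 3; total draws C(9,3) = 84; favorable C(3,3) = 1; P = 1/84; answer 1/84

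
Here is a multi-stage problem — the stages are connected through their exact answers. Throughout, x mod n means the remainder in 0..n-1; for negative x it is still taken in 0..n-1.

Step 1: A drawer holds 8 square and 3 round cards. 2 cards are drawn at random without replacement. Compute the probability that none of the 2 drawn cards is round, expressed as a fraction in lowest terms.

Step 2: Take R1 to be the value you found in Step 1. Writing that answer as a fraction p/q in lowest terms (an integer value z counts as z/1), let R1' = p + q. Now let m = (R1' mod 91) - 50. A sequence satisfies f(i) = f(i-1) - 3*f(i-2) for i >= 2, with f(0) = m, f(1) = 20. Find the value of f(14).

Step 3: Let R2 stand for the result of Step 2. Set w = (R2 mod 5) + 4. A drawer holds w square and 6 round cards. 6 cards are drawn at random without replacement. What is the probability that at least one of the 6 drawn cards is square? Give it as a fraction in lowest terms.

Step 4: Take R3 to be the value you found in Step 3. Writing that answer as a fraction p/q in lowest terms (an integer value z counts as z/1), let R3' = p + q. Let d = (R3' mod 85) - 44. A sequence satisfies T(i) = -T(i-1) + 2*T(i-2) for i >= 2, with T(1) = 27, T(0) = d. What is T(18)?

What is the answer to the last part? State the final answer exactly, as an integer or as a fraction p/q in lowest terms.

Step 1: total draws C(11,2) = 55; favorable C(8,2) = 28; P = 28/55; answer 28/55
Step 2: R1 = 28/55; threaded value p + q = 83; m = 33; f(2) = 1*(20) - 3*(33) = -79; iterating: f(2)=-79, f(3)=-139, f(4)=98, f(5)=515, f(6)=221, f(7)=-1324, f(8)=-1987, f(9)=1985, f(10)=7946, f(11)=1991, f(12)=-21847, f(13)=-27820, f(14)=37721; answer 37721
Step 3: R2 = 37721; w = 5; total draws C(11,6) = 462; complement C(6,6) = 1; favorable 462 - 1 = 461; P = 461/462; answer 461/462
Step 4: R3 = 461/462; threaded value p + q = 923; d = 29; T(2) = -1*(27) + 2*(29) = 31; iterating: T(2)=31, T(3)=23, T(4)=39, T(5)=7, T(6)=71, T(7)=-57, T(8)=199, T(9)=-313, T(10)=711, T(11)=-1337, T(12)=2759, T(13)=-5433, T(14)=10951, T(15)=-21817, T(16)=43719, T(17)=-87353, T(18)=174791; answer 174791

174791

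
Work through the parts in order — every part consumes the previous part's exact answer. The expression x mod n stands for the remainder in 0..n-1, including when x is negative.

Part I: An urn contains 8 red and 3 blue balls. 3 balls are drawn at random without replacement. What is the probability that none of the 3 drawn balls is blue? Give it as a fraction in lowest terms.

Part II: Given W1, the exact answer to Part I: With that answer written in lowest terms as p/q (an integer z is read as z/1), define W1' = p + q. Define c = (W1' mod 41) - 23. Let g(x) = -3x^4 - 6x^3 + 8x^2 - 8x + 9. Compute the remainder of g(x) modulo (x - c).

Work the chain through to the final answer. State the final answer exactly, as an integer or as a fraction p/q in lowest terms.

Part I: total draws C(11,3) = 165; favorable C(8,3) = 56; P = 56/165; answer 56/165
Part II: W1 = 56/165; threaded value p + q = 221; c = -7; remainder = value at the root: -3*(-7)^4 - 6*(-7)^3 + 8*(-7)^2 - 8*(-7)^1 + 9 = (-7203) + (2058) + (392) + (56) + (9) = -4688; answer -4688

-4688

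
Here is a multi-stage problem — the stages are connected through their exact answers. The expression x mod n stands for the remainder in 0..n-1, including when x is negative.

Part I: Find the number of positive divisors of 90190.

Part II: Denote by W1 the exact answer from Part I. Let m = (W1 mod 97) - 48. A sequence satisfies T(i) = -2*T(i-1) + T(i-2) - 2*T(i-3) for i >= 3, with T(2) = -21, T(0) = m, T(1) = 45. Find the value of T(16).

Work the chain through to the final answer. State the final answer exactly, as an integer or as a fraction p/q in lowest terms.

-48724565

Part I: 90190 = 2 * 5 * 29 * 311; number of divisors = (1+1) * (1+1) * (1+1) * (1+1) = 16; answer 16
Part II: W1 = 16; m = -32; T(3) = -2*(-21) + 1*(45) - 2*(-32) = 151; iterating: T(3)=151, T(4)=-413, T(5)=1019, T(6)=-2753, T(7)=7351, T(8)=-19493, T(9)=51843, T(10)=-137881, T(11)=366591, T(12)=-974749, T(13)=2591851, T(14)=-6891633, T(15)=18324615, T(16)=-48724565; answer -48724565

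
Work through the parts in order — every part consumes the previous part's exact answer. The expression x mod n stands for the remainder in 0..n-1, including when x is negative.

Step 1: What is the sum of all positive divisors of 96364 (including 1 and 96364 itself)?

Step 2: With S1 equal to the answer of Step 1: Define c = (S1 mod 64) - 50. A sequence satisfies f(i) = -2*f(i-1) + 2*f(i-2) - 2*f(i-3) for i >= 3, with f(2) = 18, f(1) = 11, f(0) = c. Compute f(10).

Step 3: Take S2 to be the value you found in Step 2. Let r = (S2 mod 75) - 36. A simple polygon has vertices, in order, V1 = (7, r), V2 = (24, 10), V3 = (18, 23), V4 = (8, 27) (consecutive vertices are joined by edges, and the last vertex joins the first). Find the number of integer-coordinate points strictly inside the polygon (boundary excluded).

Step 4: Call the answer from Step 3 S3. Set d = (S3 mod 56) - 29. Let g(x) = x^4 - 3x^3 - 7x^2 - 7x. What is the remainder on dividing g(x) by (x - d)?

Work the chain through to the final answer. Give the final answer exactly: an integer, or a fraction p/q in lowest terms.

433300

Step 1: 96364 = 2^2 * 24091; sigma = (1 + 2 + 4) * (1 + 24091) = 7 * 24092 = 168644; answer 168644
Step 2: S1 = 168644; c = -46; f(3) = -2*(18) + 2*(11) - 2*(-46) = 78; iterating: f(3)=78, f(4)=-142, f(5)=404, f(6)=-1248, f(7)=3588, f(8)=-10480, f(9)=30632, f(10)=-89400; answer -89400
Step 3: S2 = -89400; r = -36; cross terms: (7*10 - 24*-36)=934, (24*23 - 18*10)=372, (18*27 - 8*23)=302, (8*-36 - 7*27)=-477; twice the area = |1131| = 1131; area = 1131/2; boundary points = 1 + 1 + 2 + 1 = 5; strictly interior points = area - boundary/2 + 1 = 564; answer 564
Step 4: S3 = 564; d = -25; remainder = value at the root: 1*(-25)^4 - 3*(-25)^3 - 7*(-25)^2 - 7*(-25)^1 = (390625) + (46875) + (-4375) + (175) = 433300; answer 433300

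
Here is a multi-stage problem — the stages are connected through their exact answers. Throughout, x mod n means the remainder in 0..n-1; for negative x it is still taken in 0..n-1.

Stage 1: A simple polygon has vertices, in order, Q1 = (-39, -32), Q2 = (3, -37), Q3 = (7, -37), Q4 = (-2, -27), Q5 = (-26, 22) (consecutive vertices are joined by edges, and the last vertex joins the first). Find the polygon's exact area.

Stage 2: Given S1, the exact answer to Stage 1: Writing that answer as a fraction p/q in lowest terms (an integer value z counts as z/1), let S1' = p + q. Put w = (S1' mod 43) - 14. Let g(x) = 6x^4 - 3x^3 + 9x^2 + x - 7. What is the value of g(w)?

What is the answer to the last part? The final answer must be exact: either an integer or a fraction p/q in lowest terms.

Stage 1: cross terms: (-39*-37 - 3*-32)=1539, (3*-37 - 7*-37)=148, (7*-27 - -2*-37)=-263, (-2*22 - -26*-27)=-746, (-26*-32 - -39*22)=1690; twice the area = |2368| = 2368; area = 1184; answer 1184
Stage 2: S1 = 1184; threaded value p + q = 1185; w = 10; 6*(10)^4 - 3*(10)^3 + 9*(10)^2 + 1*(10)^1 - 7 = (60000) + (-3000) + (900) + (10) + (-7) = 57903; answer 57903

57903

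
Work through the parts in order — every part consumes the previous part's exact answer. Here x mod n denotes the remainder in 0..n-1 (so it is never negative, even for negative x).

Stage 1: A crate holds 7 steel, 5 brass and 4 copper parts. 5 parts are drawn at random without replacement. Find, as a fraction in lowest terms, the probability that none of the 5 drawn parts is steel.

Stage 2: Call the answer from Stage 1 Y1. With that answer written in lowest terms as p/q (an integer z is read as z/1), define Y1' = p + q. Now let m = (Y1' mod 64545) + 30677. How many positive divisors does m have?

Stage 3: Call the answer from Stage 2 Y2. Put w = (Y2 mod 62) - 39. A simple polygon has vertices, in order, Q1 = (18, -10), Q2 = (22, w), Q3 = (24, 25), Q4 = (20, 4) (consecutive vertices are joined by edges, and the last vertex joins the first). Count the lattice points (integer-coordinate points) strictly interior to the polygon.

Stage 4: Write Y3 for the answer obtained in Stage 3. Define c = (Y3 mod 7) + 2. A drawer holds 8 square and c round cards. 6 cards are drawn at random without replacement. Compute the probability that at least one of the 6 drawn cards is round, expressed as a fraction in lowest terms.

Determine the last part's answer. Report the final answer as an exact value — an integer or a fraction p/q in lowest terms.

31/33

Stage 1: total draws C(16,5) = 4368; favorable C(9,5) = 126; P = 3/104; answer 3/104
Stage 2: Y1 = 3/104; threaded value p + q = 107; m = 30784; 30784 = 2^6 * 13 * 37; number of divisors = (6+1) * (1+1) * (1+1) = 28; answer 28
Stage 3: Y2 = 28; w = -11; cross terms: (18*-11 - 22*-10)=22, (22*25 - 24*-11)=814, (24*4 - 20*25)=-404, (20*-10 - 18*4)=-272; twice the area = |160| = 160; area = 80; boundary points = 1 + 2 + 1 + 2 = 6; strictly interior points = area - boundary/2 + 1 = 78; answer 78
Stage 4: Y3 = 78; c = 3; total draws C(11,6) = 462; complement C(8,6) = 28; favorable 462 - 28 = 434; P = 31/33; answer 31/33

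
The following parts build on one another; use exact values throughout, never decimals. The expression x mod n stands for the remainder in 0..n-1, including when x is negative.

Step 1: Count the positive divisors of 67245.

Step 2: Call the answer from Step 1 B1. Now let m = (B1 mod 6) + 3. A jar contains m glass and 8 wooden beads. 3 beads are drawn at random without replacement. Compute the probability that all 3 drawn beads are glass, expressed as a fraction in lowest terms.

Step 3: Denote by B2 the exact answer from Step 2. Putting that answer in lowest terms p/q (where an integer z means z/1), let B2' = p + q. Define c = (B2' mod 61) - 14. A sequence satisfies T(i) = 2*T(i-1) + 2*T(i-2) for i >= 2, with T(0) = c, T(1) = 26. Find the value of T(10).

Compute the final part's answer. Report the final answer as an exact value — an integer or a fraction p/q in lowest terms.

Step 1: 67245 = 3 * 5 * 4483; number of divisors = (1+1) * (1+1) * (1+1) = 8; answer 8
Step 2: B1 = 8; m = 5; total draws C(13,3) = 286; favorable C(5,3) = 10; P = 5/143; answer 5/143
Step 3: B2 = 5/143; threaded value p + q = 148; c = 12; T(2) = 2*(26) + 2*(12) = 76; iterating: T(2)=76, T(3)=204, T(4)=560, T(5)=1528, T(6)=4176, T(7)=11408, T(8)=31168, T(9)=85152, T(10)=232640; answer 232640

232640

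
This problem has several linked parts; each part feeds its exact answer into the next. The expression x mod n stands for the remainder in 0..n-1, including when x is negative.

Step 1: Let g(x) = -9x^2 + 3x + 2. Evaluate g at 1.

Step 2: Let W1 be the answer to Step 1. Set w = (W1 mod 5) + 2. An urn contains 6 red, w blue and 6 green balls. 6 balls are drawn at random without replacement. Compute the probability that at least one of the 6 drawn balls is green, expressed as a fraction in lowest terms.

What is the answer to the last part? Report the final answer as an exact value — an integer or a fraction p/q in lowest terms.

703/715

Step 1: -9*(1)^2 + 3*(1)^1 + 2 = (-9) + (3) + (2) = -4; answer -4
Step 2: W1 = -4; w = 3; total draws C(15,6) = 5005; complement C(9,6) = 84; favorable 5005 - 84 = 4921; P = 703/715; answer 703/715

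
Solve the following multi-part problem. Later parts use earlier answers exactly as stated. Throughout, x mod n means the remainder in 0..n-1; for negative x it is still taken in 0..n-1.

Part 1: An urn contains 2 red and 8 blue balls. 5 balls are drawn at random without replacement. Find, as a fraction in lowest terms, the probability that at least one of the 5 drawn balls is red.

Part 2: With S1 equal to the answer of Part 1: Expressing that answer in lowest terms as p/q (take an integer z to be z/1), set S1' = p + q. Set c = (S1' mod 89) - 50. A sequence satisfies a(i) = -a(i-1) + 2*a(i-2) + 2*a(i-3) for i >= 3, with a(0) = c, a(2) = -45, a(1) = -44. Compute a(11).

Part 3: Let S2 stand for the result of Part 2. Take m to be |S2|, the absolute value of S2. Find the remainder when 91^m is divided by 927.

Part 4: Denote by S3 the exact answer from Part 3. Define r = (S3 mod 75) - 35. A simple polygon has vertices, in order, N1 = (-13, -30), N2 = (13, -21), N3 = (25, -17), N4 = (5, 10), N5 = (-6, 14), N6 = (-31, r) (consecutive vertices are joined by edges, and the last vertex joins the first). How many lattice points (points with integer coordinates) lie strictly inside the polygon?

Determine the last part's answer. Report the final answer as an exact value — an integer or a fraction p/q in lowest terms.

1517

Part 1: total draws C(10,5) = 252; complement C(8,5) = 56; favorable 252 - 56 = 196; P = 7/9; answer 7/9
Part 2: S1 = 7/9; threaded value p + q = 16; c = -34; a(3) = -1*(-45) + 2*(-44) + 2*(-34) = -111; iterating: a(3)=-111, a(4)=-67, a(5)=-245, a(6)=-111, a(7)=-513, a(8)=-199, a(9)=-1049, a(10)=-375, a(11)=-2121; answer -2121
Part 3: S2 = -2121; m = 2121; squarings mod 927: 91^1=91, 91^2=865, 91^4=136, 91^8=883, 91^16=82, 91^32=235, 91^64=532, 91^128=289, 91^256=91, 91^512=865, 91^1024=136, 91^2048=883; 91^2121 = 91^1 * 91^8 * 91^64 * 91^2048 = 370 (mod 927); answer 370
Part 4: S3 = 370; r = 35; cross terms: (-13*-21 - 13*-30)=663, (13*-17 - 25*-21)=304, (25*10 - 5*-17)=335, (5*14 - -6*10)=130, (-6*35 - -31*14)=224, (-31*-30 - -13*35)=1385; twice the area = |3041| = 3041; area = 3041/2; boundary points = 1 + 4 + 1 + 1 + 1 + 1 = 9; strictly interior points = area - boundary/2 + 1 = 1517; answer 1517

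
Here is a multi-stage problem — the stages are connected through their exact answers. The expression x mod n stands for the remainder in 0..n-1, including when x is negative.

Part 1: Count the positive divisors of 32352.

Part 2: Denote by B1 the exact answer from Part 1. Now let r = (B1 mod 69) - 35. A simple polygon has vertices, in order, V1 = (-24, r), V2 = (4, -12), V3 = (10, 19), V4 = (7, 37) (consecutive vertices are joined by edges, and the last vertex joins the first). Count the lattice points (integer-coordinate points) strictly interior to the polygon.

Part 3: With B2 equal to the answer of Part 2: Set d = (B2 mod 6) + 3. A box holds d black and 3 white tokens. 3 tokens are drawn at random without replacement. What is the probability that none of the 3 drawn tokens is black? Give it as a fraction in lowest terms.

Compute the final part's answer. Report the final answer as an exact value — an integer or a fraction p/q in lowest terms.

1/20

Part 1: 32352 = 2^5 * 3 * 337; number of divisors = (5+1) * (1+1) * (1+1) = 24; answer 24
Part 2: B1 = 24; r = -11; cross terms: (-24*-12 - 4*-11)=332, (4*19 - 10*-12)=196, (10*37 - 7*19)=237, (7*-11 - -24*37)=811; twice the area = |1576| = 1576; area = 788; boundary points = 1 + 1 + 3 + 1 = 6; strictly interior points = area - boundary/2 + 1 = 786; answer 786
Part 3: B2 = 786; d = 3; total draws C(6,3) = 20; favorable C(3,3) = 1; P = 1/20; answer 1/20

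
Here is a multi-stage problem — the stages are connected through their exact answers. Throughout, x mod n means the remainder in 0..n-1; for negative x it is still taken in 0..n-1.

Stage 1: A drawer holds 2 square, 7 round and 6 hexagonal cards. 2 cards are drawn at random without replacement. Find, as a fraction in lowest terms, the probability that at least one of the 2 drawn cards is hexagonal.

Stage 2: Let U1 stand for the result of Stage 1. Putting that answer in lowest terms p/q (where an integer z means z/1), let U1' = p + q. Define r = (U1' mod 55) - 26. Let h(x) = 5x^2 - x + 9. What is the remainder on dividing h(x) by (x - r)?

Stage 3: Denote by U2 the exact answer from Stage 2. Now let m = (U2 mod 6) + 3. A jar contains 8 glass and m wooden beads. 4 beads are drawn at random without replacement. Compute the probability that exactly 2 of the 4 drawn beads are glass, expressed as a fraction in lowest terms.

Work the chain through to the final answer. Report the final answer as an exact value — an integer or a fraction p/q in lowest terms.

Stage 1: total draws C(15,2) = 105; complement C(9,2) = 36; favorable 105 - 36 = 69; P = 23/35; answer 23/35
Stage 2: U1 = 23/35; threaded value p + q = 58; r = -23; remainder = value at the root: 5*(-23)^2 - 1*(-23)^1 + 9 = (2645) + (23) + (9) = 2677; answer 2677
Stage 3: U2 = 2677; m = 4; total draws C(12,4) = 495; favorable C(8,2)*C(4,2) = 168; P = 56/165; answer 56/165

56/165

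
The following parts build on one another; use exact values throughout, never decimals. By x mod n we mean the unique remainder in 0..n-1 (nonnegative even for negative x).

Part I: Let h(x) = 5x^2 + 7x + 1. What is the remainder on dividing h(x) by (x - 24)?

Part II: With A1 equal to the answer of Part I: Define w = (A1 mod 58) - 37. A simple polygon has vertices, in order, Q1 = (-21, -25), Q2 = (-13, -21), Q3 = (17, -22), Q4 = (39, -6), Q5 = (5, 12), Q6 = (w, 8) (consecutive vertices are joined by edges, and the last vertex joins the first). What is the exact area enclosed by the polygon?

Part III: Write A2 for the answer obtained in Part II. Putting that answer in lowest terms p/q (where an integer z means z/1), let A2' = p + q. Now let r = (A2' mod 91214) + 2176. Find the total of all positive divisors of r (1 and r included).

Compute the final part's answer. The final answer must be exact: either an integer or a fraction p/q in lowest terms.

4548

Part I: remainder = value at the root: 5*(24)^2 + 7*(24)^1 + 1 = (2880) + (168) + (1) = 3049; answer 3049
Part II: A1 = 3049; w = -4; cross terms: (-21*-21 - -13*-25)=116, (-13*-22 - 17*-21)=643, (17*-6 - 39*-22)=756, (39*12 - 5*-6)=498, (5*8 - -4*12)=88, (-4*-25 - -21*8)=268; twice the area = |2369| = 2369; area = 2369/2; answer 2369/2
Part III: A2 = 2369/2; threaded value p + q = 2371; r = 4547; 4547 is prime, so its only divisors are 1 and 4547; sigma = 1 + 4547 = 4548; answer 4548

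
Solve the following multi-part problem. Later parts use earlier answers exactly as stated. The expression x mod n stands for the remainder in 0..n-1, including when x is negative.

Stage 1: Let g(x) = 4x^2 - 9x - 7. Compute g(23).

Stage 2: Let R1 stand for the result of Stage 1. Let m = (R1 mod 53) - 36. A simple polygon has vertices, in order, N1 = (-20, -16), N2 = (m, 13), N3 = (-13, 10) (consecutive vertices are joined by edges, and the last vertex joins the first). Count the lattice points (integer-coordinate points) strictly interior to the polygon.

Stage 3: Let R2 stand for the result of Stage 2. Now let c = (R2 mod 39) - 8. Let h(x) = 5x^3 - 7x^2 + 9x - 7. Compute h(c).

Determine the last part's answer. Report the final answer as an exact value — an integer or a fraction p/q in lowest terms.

Stage 1: 4*(23)^2 - 9*(23)^1 - 7 = (2116) + (-207) + (-7) = 1902; answer 1902
Stage 2: R1 = 1902; m = 11; cross terms: (-20*13 - 11*-16)=-84, (11*10 - -13*13)=279, (-13*-16 - -20*10)=408; twice the area = |603| = 603; area = 603/2; boundary points = 1 + 3 + 1 = 5; strictly interior points = area - boundary/2 + 1 = 300; answer 300
Stage 3: R2 = 300; c = 19; 5*(19)^3 - 7*(19)^2 + 9*(19)^1 - 7 = (34295) + (-2527) + (171) + (-7) = 31932; answer 31932

31932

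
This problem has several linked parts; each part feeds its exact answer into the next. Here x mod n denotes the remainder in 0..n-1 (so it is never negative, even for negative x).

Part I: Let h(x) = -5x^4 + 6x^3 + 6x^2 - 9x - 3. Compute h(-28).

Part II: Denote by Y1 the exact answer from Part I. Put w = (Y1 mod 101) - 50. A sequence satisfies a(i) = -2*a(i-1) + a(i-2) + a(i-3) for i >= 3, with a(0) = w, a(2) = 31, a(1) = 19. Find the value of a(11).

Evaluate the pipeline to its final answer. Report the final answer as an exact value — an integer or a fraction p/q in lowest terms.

-40772

Part I: -5*(-28)^4 + 6*(-28)^3 + 6*(-28)^2 - 9*(-28)^1 - 3 = (-3073280) + (-131712) + (4704) + (252) + (-3) = -3200039; answer -3200039
Part II: Y1 = -3200039; w = -5; a(3) = -2*(31) + 1*(19) + 1*(-5) = -48; iterating: a(3)=-48, a(4)=146, a(5)=-309, a(6)=716, a(7)=-1595, a(8)=3597, a(9)=-8073, a(10)=18148, a(11)=-40772; answer -40772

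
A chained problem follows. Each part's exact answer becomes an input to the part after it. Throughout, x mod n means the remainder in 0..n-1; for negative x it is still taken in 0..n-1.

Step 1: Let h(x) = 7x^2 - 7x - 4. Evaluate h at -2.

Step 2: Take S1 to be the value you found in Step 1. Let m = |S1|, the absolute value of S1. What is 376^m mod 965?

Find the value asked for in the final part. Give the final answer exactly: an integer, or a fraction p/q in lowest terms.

741

Step 1: 7*(-2)^2 - 7*(-2)^1 - 4 = (28) + (14) + (-4) = 38; answer 38
Step 2: S1 = 38; m = 38; squarings mod 965: 376^1=376, 376^2=486, 376^4=736, 376^8=331, 376^16=516, 376^32=881; 376^38 = 376^2 * 376^4 * 376^32 = 741 (mod 965); answer 741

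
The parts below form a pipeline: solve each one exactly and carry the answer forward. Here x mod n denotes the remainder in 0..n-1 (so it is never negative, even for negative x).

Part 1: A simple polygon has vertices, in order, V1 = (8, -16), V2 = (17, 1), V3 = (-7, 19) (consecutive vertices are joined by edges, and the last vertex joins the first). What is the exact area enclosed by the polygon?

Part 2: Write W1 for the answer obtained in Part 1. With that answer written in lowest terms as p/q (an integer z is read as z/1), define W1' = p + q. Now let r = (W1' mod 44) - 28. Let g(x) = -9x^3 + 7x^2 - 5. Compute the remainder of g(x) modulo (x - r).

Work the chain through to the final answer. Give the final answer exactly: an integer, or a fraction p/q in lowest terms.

Part 1: cross terms: (8*1 - 17*-16)=280, (17*19 - -7*1)=330, (-7*-16 - 8*19)=-40; twice the area = |570| = 570; area = 285; answer 285
Part 2: W1 = 285; threaded value p + q = 286; r = -6; remainder = value at the root: -9*(-6)^3 + 7*(-6)^2 - 5 = (1944) + (252) + (-5) = 2191; answer 2191

2191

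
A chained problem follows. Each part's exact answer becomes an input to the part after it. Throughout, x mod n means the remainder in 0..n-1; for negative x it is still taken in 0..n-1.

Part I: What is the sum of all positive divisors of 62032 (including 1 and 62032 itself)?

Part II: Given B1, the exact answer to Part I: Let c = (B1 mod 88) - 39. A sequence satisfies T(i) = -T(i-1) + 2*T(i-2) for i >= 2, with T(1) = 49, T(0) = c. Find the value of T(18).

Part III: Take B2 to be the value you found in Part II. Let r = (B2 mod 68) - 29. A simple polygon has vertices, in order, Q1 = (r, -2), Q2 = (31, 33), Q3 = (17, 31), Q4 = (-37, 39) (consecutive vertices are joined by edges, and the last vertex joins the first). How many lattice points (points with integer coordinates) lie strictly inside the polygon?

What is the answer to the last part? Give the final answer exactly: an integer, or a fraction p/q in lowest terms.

Part I: 62032 = 2^4 * 3877; sigma = (1 + 2 + 4 + 8 + 16) * (1 + 3877) = 31 * 3878 = 120218; answer 120218
Part II: B1 = 120218; c = -29; T(2) = -1*(49) + 2*(-29) = -107; iterating: T(2)=-107, T(3)=205, T(4)=-419, T(5)=829, T(6)=-1667, T(7)=3325, T(8)=-6659, T(9)=13309, T(10)=-26627, T(11)=53245, T(12)=-106499, T(13)=212989, T(14)=-425987, T(15)=851965, T(16)=-1703939, T(17)=3407869, T(18)=-6815747; answer -6815747
Part III: B2 = -6815747; r = 0; cross terms: (0*33 - 31*-2)=62, (31*31 - 17*33)=400, (17*39 - -37*31)=1810, (-37*-2 - 0*39)=74; twice the area = |2346| = 2346; area = 1173; boundary points = 1 + 2 + 2 + 1 = 6; strictly interior points = area - boundary/2 + 1 = 1171; answer 1171

1171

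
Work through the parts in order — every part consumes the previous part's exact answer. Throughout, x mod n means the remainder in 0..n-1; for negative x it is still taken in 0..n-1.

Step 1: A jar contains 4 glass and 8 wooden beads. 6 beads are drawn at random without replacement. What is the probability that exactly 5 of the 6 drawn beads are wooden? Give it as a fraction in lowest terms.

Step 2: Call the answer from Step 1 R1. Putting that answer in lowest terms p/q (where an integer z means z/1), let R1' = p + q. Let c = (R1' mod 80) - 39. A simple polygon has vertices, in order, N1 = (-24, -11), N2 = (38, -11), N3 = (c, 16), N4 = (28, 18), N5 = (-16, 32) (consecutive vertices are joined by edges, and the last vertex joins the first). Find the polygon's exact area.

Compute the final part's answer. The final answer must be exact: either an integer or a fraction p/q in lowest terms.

Step 1: total draws C(12,6) = 924; favorable C(8,5)*C(4,1) = 224; P = 8/33; answer 8/33
Step 2: R1 = 8/33; threaded value p + q = 41; c = 2; cross terms: (-24*-11 - 38*-11)=682, (38*16 - 2*-11)=630, (2*18 - 28*16)=-412, (28*32 - -16*18)=1184, (-16*-11 - -24*32)=944; twice the area = |3028| = 3028; area = 1514; answer 1514

1514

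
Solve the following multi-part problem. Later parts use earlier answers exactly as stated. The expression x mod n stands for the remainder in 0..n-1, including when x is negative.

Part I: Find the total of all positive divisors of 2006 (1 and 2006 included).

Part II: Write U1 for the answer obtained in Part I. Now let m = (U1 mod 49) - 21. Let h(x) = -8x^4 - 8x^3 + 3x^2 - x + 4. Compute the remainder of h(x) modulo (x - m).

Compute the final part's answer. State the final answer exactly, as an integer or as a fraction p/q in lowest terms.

Part I: 2006 = 2 * 17 * 59; sigma = (1 + 2) * (1 + 17) * (1 + 59) = 3 * 18 * 60 = 3240; answer 3240
Part II: U1 = 3240; m = -15; remainder = value at the root: -8*(-15)^4 - 8*(-15)^3 + 3*(-15)^2 - 1*(-15)^1 + 4 = (-405000) + (27000) + (675) + (15) + (4) = -377306; answer -377306

-377306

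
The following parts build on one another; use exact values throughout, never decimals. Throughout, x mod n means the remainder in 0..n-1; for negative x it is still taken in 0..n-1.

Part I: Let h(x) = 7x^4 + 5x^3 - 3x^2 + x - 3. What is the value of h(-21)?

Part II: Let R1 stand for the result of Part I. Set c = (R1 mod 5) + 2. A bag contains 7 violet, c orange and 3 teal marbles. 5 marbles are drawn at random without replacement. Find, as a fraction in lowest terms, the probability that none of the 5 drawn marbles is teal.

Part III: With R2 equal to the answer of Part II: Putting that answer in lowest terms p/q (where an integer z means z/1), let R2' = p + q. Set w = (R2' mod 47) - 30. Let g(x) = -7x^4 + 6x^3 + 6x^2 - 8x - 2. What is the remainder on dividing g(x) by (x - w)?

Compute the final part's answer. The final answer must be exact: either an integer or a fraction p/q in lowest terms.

Part I: 7*(-21)^4 + 5*(-21)^3 - 3*(-21)^2 + 1*(-21)^1 - 3 = (1361367) + (-46305) + (-1323) + (-21) + (-3) = 1313715; answer 1313715
Part II: R1 = 1313715; c = 2; total draws C(12,5) = 792; favorable C(9,5) = 126; P = 7/44; answer 7/44
Part III: R2 = 7/44; threaded value p + q = 51; w = -26; remainder = value at the root: -7*(-26)^4 + 6*(-26)^3 + 6*(-26)^2 - 8*(-26)^1 - 2 = (-3198832) + (-105456) + (4056) + (208) + (-2) = -3300026; answer -3300026

-3300026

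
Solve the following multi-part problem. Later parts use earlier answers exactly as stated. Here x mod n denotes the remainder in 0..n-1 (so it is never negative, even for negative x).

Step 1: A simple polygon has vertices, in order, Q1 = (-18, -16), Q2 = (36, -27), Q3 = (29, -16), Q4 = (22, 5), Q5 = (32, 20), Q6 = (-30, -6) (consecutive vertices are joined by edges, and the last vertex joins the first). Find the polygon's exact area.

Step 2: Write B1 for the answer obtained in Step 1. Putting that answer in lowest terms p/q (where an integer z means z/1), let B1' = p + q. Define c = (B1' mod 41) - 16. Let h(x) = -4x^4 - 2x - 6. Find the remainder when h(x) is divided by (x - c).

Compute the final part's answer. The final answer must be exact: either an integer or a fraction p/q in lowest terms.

-1038

Step 1: cross terms: (-18*-27 - 36*-16)=1062, (36*-16 - 29*-27)=207, (29*5 - 22*-16)=497, (22*20 - 32*5)=280, (32*-6 - -30*20)=408, (-30*-16 - -18*-6)=372; twice the area = |2826| = 2826; area = 1413; answer 1413
Step 2: B1 = 1413; threaded value p + q = 1414; c = 4; remainder = value at the root: -4*(4)^4 - 2*(4)^1 - 6 = (-1024) + (-8) + (-6) = -1038; answer -1038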